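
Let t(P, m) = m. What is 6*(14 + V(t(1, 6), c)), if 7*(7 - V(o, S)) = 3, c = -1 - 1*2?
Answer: 864/7 ≈ 123.43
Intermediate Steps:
c = -3 (c = -1 - 2 = -3)
V(o, S) = 46/7 (V(o, S) = 7 - ⅐*3 = 7 - 3/7 = 46/7)
6*(14 + V(t(1, 6), c)) = 6*(14 + 46/7) = 6*(144/7) = 864/7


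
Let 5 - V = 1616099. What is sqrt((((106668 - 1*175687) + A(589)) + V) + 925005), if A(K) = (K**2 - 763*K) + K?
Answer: I*sqrt(862005) ≈ 928.44*I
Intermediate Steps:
A(K) = K**2 - 762*K
V = -1616094 (V = 5 - 1*1616099 = 5 - 1616099 = -1616094)
sqrt((((106668 - 1*175687) + A(589)) + V) + 925005) = sqrt((((106668 - 1*175687) + 589*(-762 + 589)) - 1616094) + 925005) = sqrt((((106668 - 175687) + 589*(-173)) - 1616094) + 925005) = sqrt(((-69019 - 101897) - 1616094) + 925005) = sqrt((-170916 - 1616094) + 925005) = sqrt(-1787010 + 925005) = sqrt(-862005) = I*sqrt(862005)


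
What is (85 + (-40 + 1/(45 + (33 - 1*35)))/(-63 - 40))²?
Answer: 143023137856/19616041 ≈ 7291.1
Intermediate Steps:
(85 + (-40 + 1/(45 + (33 - 1*35)))/(-63 - 40))² = (85 + (-40 + 1/(45 + (33 - 35)))/(-103))² = (85 + (-40 + 1/(45 - 2))*(-1/103))² = (85 + (-40 + 1/43)*(-1/103))² = (85 - 1719/43*(-1/103))² = (85 + 1719/4429)² = (378184/4429)² = 143023137856/19616041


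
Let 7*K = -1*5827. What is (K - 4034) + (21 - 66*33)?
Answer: -49164/7 ≈ -7023.4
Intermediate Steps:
K = -5827/7 (K = (-1*5827)/7 = (1/7)*(-5827) = -5827/7 ≈ -832.43)
(K - 4034) + (21 - 66*33) = (-5827/7 - 4034) + (21 - 66*33) = -34065/7 + (21 - 2178) = -34065/7 - 2157 = -49164/7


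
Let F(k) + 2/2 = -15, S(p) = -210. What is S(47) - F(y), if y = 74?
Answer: -194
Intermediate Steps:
F(k) = -16 (F(k) = -1 - 15 = -16)
S(47) - F(y) = -210 - 1*(-16) = -210 + 16 = -194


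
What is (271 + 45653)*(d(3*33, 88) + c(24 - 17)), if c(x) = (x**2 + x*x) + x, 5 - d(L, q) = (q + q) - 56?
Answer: -459240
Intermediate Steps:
d(L, q) = 61 - 2*q (d(L, q) = 5 - ((q + q) - 56) = 5 - (2*q - 56) = 5 - (-56 + 2*q) = 5 + (56 - 2*q) = 61 - 2*q)
c(x) = x + 2*x**2 (c(x) = (x**2 + x**2) + x = 2*x**2 + x = x + 2*x**2)
(271 + 45653)*(d(3*33, 88) + c(24 - 17)) = (271 + 45653)*((61 - 2*88) + (24 - 17)*(1 + 2*(24 - 17))) = 45924*((61 - 176) + 7*(1 + 2*7)) = 45924*(-115 + 7*(1 + 14)) = 45924*(-115 + 7*15) = 45924*(-115 + 105) = 45924*(-10) = -459240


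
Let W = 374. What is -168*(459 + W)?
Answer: -139944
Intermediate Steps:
-168*(459 + W) = -168*(459 + 374) = -168*833 = -139944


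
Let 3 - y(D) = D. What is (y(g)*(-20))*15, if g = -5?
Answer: -2400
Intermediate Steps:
y(D) = 3 - D
(y(g)*(-20))*15 = ((3 - 1*(-5))*(-20))*15 = ((3 + 5)*(-20))*15 = (8*(-20))*15 = -160*15 = -2400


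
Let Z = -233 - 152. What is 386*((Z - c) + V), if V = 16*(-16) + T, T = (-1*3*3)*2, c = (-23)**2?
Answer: -458568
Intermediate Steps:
c = 529
T = -18 (T = -3*3*2 = -9*2 = -18)
Z = -385
V = -274 (V = 16*(-16) - 18 = -256 - 18 = -274)
386*((Z - c) + V) = 386*((-385 - 1*529) - 274) = 386*((-385 - 529) - 274) = 386*(-914 - 274) = 386*(-1188) = -458568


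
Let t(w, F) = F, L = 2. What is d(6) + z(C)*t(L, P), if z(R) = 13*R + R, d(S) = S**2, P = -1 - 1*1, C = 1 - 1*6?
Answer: 176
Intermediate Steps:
C = -5 (C = 1 - 6 = -5)
P = -2 (P = -1 - 1 = -2)
z(R) = 14*R
d(6) + z(C)*t(L, P) = 6**2 + (14*(-5))*(-2) = 36 - 70*(-2) = 36 + 140 = 176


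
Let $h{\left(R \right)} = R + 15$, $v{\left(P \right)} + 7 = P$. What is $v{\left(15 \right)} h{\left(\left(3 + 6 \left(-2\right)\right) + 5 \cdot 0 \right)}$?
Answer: $48$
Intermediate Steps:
$v{\left(P \right)} = -7 + P$
$h{\left(R \right)} = 15 + R$
$v{\left(15 \right)} h{\left(\left(3 + 6 \left(-2\right)\right) + 5 \cdot 0 \right)} = \left(-7 + 15\right) \left(15 + \left(\left(3 + 6 \left(-2\right)\right) + 5 \cdot 0\right)\right) = 8 \left(15 + \left(\left(3 - 12\right) + 0\right)\right) = 8 \left(15 + \left(-9 + 0\right)\right) = 8 \left(15 - 9\right) = 8 \cdot 6 = 48$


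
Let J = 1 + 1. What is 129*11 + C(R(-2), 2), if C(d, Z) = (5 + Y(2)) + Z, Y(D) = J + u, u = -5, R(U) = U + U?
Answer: 1423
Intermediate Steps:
R(U) = 2*U
J = 2
Y(D) = -3 (Y(D) = 2 - 5 = -3)
C(d, Z) = 2 + Z (C(d, Z) = (5 - 3) + Z = 2 + Z)
129*11 + C(R(-2), 2) = 129*11 + (2 + 2) = 1419 + 4 = 1423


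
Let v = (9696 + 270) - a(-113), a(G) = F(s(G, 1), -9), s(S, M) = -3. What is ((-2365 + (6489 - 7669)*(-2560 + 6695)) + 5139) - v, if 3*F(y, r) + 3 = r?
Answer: -4886496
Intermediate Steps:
F(y, r) = -1 + r/3
a(G) = -4 (a(G) = -1 + (1/3)*(-9) = -1 - 3 = -4)
v = 9970 (v = (9696 + 270) - 1*(-4) = 9966 + 4 = 9970)
((-2365 + (6489 - 7669)*(-2560 + 6695)) + 5139) - v = ((-2365 + (6489 - 7669)*(-2560 + 6695)) + 5139) - 1*9970 = ((-2365 - 1180*4135) + 5139) - 9970 = ((-2365 - 4879300) + 5139) - 9970 = (-4881665 + 5139) - 9970 = -4876526 - 9970 = -4886496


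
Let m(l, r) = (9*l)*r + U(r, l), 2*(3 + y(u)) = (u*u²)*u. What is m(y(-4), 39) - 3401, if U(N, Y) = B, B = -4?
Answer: 40470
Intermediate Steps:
U(N, Y) = -4
y(u) = -3 + u⁴/2 (y(u) = -3 + ((u*u²)*u)/2 = -3 + (u³*u)/2 = -3 + u⁴/2)
m(l, r) = -4 + 9*l*r (m(l, r) = (9*l)*r - 4 = 9*l*r - 4 = -4 + 9*l*r)
m(y(-4), 39) - 3401 = (-4 + 9*(-3 + (½)*(-4)⁴)*39) - 3401 = (-4 + 9*(-3 + (½)*256)*39) - 3401 = (-4 + 9*(-3 + 128)*39) - 3401 = (-4 + 9*125*39) - 3401 = (-4 + 43875) - 3401 = 43871 - 3401 = 40470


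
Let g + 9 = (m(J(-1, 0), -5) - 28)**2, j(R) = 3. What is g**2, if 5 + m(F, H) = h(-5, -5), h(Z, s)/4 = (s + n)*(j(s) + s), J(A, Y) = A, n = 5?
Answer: 1166400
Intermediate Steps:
h(Z, s) = 4*(3 + s)*(5 + s) (h(Z, s) = 4*((s + 5)*(3 + s)) = 4*((5 + s)*(3 + s)) = 4*((3 + s)*(5 + s)) = 4*(3 + s)*(5 + s))
m(F, H) = -5 (m(F, H) = -5 + (60 + 4*(-5)**2 + 32*(-5)) = -5 + (60 + 4*25 - 160) = -5 + (60 + 100 - 160) = -5 + 0 = -5)
g = 1080 (g = -9 + (-5 - 28)**2 = -9 + (-33)**2 = -9 + 1089 = 1080)
g**2 = 1080**2 = 1166400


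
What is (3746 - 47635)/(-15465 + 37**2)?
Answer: 43889/14096 ≈ 3.1136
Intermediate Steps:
(3746 - 47635)/(-15465 + 37**2) = -43889/(-15465 + 1369) = -43889/(-14096) = -43889*(-1/14096) = 43889/14096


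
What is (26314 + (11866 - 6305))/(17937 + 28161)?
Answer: 10625/15366 ≈ 0.69146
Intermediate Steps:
(26314 + (11866 - 6305))/(17937 + 28161) = (26314 + 5561)/46098 = 31875*(1/46098) = 10625/15366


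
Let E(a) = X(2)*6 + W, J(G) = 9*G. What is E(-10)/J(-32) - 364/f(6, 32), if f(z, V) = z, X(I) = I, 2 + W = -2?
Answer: -2185/36 ≈ -60.694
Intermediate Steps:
W = -4 (W = -2 - 2 = -4)
E(a) = 8 (E(a) = 2*6 - 4 = 12 - 4 = 8)
E(-10)/J(-32) - 364/f(6, 32) = 8/((9*(-32))) - 364/6 = 8/(-288) - 364*⅙ = 8*(-1/288) - 182/3 = -1/36 - 182/3 = -2185/36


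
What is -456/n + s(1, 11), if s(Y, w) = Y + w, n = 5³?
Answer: 1044/125 ≈ 8.3520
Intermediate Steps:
n = 125
-456/n + s(1, 11) = -456/125 + (1 + 11) = -456*1/125 + 12 = -456/125 + 12 = 1044/125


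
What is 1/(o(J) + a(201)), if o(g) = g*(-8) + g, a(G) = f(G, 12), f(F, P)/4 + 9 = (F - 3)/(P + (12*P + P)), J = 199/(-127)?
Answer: -889/18062 ≈ -0.049219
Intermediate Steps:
J = -199/127 (J = 199*(-1/127) = -199/127 ≈ -1.5669)
f(F, P) = -36 + 2*(-3 + F)/(7*P) (f(F, P) = -36 + 4*((F - 3)/(P + (12*P + P))) = -36 + 4*((-3 + F)/(P + 13*P)) = -36 + 4*((-3 + F)/((14*P))) = -36 + 4*((-3 + F)*(1/(14*P))) = -36 + 4*((-3 + F)/(14*P)) = -36 + 2*(-3 + F)/(7*P))
a(G) = -505/14 + G/42 (a(G) = (2/7)*(-3 + G - 126*12)/12 = (2/7)*(1/12)*(-3 + G - 1512) = (2/7)*(1/12)*(-1515 + G) = -505/14 + G/42)
o(g) = -7*g (o(g) = -8*g + g = -7*g)
1/(o(J) + a(201)) = 1/(-7*(-199/127) + (-505/14 + (1/42)*201)) = 1/(1393/127 + (-505/14 + 67/14)) = 1/(1393/127 - 219/7) = 1/(-18062/889) = -889/18062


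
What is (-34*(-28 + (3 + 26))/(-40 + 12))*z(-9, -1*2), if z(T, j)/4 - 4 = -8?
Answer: -136/7 ≈ -19.429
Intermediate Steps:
z(T, j) = -16 (z(T, j) = 16 + 4*(-8) = 16 - 32 = -16)
(-34*(-28 + (3 + 26))/(-40 + 12))*z(-9, -1*2) = -34*(-28 + (3 + 26))/(-40 + 12)*(-16) = -34*(-28 + 29)/(-28)*(-16) = -34*(-1)/28*(-16) = -34*(-1/28)*(-16) = (17/14)*(-16) = -136/7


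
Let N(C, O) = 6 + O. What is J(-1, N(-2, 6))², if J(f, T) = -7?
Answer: 49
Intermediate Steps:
J(-1, N(-2, 6))² = (-7)² = 49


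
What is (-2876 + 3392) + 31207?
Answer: 31723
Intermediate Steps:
(-2876 + 3392) + 31207 = 516 + 31207 = 31723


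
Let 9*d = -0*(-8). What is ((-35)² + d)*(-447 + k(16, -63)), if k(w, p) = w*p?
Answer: -1782375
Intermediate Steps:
d = 0 (d = (-0*(-8))/9 = (-67*0)/9 = (⅑)*0 = 0)
k(w, p) = p*w
((-35)² + d)*(-447 + k(16, -63)) = ((-35)² + 0)*(-447 - 63*16) = (1225 + 0)*(-447 - 1008) = 1225*(-1455) = -1782375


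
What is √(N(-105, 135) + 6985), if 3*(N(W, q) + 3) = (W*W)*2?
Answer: 2*√3583 ≈ 119.72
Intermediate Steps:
N(W, q) = -3 + 2*W²/3 (N(W, q) = -3 + ((W*W)*2)/3 = -3 + (W²*2)/3 = -3 + (2*W²)/3 = -3 + 2*W²/3)
√(N(-105, 135) + 6985) = √((-3 + (⅔)*(-105)²) + 6985) = √((-3 + (⅔)*11025) + 6985) = √((-3 + 7350) + 6985) = √(7347 + 6985) = √14332 = 2*√3583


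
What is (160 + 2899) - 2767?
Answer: 292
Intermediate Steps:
(160 + 2899) - 2767 = 3059 - 2767 = 292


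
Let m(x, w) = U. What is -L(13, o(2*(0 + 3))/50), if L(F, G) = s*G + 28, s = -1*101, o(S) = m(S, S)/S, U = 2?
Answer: -4099/150 ≈ -27.327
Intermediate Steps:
m(x, w) = 2
o(S) = 2/S
s = -101
L(F, G) = 28 - 101*G (L(F, G) = -101*G + 28 = 28 - 101*G)
-L(13, o(2*(0 + 3))/50) = -(28 - 101*2/((2*(0 + 3)))/50) = -(28 - 101*2/((2*3))/50) = -(28 - 101*2/6/50) = -(28 - 101*2*(⅙)/50) = -(28 - 101/(3*50)) = -(28 - 101*1/150) = -(28 - 101/150) = -1*4099/150 = -4099/150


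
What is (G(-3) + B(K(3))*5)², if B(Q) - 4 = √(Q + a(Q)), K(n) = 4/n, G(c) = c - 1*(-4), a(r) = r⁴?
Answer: 44821/81 + 140*√91/3 ≈ 998.52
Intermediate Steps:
G(c) = 4 + c (G(c) = c + 4 = 4 + c)
B(Q) = 4 + √(Q + Q⁴)
(G(-3) + B(K(3))*5)² = ((4 - 3) + (4 + √(4/3 + (4/3)⁴))*5)² = (1 + (4 + √(4*(⅓) + (4*(⅓))⁴))*5)² = (1 + (4 + √(4/3 + (4/3)⁴))*5)² = (1 + (4 + √(4/3 + 256/81))*5)² = (1 + (4 + √(364/81))*5)² = (1 + (4 + 2*√91/9)*5)² = (1 + (20 + 10*√91/9))² = (21 + 10*√91/9)²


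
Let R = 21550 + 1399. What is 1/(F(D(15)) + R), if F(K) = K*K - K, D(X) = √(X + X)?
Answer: 22979/528034411 + √30/528034411 ≈ 4.3528e-5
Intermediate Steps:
D(X) = √2*√X (D(X) = √(2*X) = √2*√X)
F(K) = K² - K
R = 22949
1/(F(D(15)) + R) = 1/((√2*√15)*(-1 + √2*√15) + 22949) = 1/(√30*(-1 + √30) + 22949) = 1/(22949 + √30*(-1 + √30))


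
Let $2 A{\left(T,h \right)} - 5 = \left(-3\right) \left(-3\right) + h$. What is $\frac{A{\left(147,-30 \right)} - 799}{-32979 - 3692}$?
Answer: $\frac{807}{36671} \approx 0.022006$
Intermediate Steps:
$A{\left(T,h \right)} = 7 + \frac{h}{2}$ ($A{\left(T,h \right)} = \frac{5}{2} + \frac{\left(-3\right) \left(-3\right) + h}{2} = \frac{5}{2} + \frac{9 + h}{2} = \frac{5}{2} + \left(\frac{9}{2} + \frac{h}{2}\right) = 7 + \frac{h}{2}$)
$\frac{A{\left(147,-30 \right)} - 799}{-32979 - 3692} = \frac{\left(7 + \frac{1}{2} \left(-30\right)\right) - 799}{-32979 - 3692} = \frac{\left(7 - 15\right) - 799}{-36671} = \left(-8 - 799\right) \left(- \frac{1}{36671}\right) = \left(-807\right) \left(- \frac{1}{36671}\right) = \frac{807}{36671}$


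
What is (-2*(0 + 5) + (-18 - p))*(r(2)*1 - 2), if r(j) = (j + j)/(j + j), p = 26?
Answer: 54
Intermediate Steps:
r(j) = 1 (r(j) = (2*j)/((2*j)) = (2*j)*(1/(2*j)) = 1)
(-2*(0 + 5) + (-18 - p))*(r(2)*1 - 2) = (-2*(0 + 5) + (-18 - 1*26))*(1*1 - 2) = (-2*5 + (-18 - 26))*(1 - 2) = (-10 - 44)*(-1) = -54*(-1) = 54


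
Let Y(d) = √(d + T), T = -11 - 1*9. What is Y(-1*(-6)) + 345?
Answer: 345 + I*√14 ≈ 345.0 + 3.7417*I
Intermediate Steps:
T = -20 (T = -11 - 9 = -20)
Y(d) = √(-20 + d) (Y(d) = √(d - 20) = √(-20 + d))
Y(-1*(-6)) + 345 = √(-20 - 1*(-6)) + 345 = √(-20 + 6) + 345 = √(-14) + 345 = I*√14 + 345 = 345 + I*√14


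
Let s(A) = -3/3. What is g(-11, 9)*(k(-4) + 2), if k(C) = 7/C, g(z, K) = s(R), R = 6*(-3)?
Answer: -¼ ≈ -0.25000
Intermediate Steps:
R = -18
s(A) = -1 (s(A) = -3*⅓ = -1)
g(z, K) = -1
g(-11, 9)*(k(-4) + 2) = -(7/(-4) + 2) = -(7*(-¼) + 2) = -(-7/4 + 2) = -1*¼ = -¼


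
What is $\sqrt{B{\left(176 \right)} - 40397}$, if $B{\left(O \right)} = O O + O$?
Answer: $43 i \sqrt{5} \approx 96.151 i$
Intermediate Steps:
$B{\left(O \right)} = O + O^{2}$ ($B{\left(O \right)} = O^{2} + O = O + O^{2}$)
$\sqrt{B{\left(176 \right)} - 40397} = \sqrt{176 \left(1 + 176\right) - 40397} = \sqrt{176 \cdot 177 - 40397} = \sqrt{31152 - 40397} = \sqrt{-9245} = 43 i \sqrt{5}$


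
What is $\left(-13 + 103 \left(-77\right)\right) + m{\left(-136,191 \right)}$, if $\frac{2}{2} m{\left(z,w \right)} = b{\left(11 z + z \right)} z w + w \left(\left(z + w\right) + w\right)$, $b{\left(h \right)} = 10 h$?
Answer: $423967362$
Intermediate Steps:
$m{\left(z,w \right)} = w \left(z + 2 w\right) + 120 w z^{2}$ ($m{\left(z,w \right)} = 10 \left(11 z + z\right) z w + w \left(\left(z + w\right) + w\right) = 10 \cdot 12 z z w + w \left(\left(w + z\right) + w\right) = 120 z z w + w \left(z + 2 w\right) = 120 z^{2} w + w \left(z + 2 w\right) = 120 w z^{2} + w \left(z + 2 w\right) = w \left(z + 2 w\right) + 120 w z^{2}$)
$\left(-13 + 103 \left(-77\right)\right) + m{\left(-136,191 \right)} = \left(-13 + 103 \left(-77\right)\right) + 191 \left(-136 + 2 \cdot 191 + 120 \left(-136\right)^{2}\right) = \left(-13 - 7931\right) + 191 \left(-136 + 382 + 120 \cdot 18496\right) = -7944 + 191 \left(-136 + 382 + 2219520\right) = -7944 + 191 \cdot 2219766 = -7944 + 423975306 = 423967362$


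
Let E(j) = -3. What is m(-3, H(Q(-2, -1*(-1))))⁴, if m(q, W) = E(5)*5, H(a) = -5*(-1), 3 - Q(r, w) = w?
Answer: 50625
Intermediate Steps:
Q(r, w) = 3 - w
H(a) = 5
m(q, W) = -15 (m(q, W) = -3*5 = -15)
m(-3, H(Q(-2, -1*(-1))))⁴ = (-15)⁴ = 50625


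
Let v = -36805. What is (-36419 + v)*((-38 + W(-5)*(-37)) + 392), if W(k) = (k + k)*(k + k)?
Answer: 245007504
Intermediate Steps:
W(k) = 4*k² (W(k) = (2*k)*(2*k) = 4*k²)
(-36419 + v)*((-38 + W(-5)*(-37)) + 392) = (-36419 - 36805)*((-38 + (4*(-5)²)*(-37)) + 392) = -73224*((-38 + (4*25)*(-37)) + 392) = -73224*((-38 + 100*(-37)) + 392) = -73224*((-38 - 3700) + 392) = -73224*(-3738 + 392) = -73224*(-3346) = 245007504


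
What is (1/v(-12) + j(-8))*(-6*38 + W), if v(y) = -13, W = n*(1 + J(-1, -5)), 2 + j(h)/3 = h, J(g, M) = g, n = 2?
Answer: 89148/13 ≈ 6857.5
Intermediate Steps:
j(h) = -6 + 3*h
W = 0 (W = 2*(1 - 1) = 2*0 = 0)
(1/v(-12) + j(-8))*(-6*38 + W) = (1/(-13) + (-6 + 3*(-8)))*(-6*38 + 0) = (-1/13 + (-6 - 24))*(-228 + 0) = (-1/13 - 30)*(-228) = -391/13*(-228) = 89148/13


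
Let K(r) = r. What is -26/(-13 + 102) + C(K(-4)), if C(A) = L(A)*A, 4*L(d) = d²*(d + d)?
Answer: 11366/89 ≈ 127.71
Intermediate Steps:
L(d) = d³/2 (L(d) = (d²*(d + d))/4 = (d²*(2*d))/4 = (2*d³)/4 = d³/2)
C(A) = A⁴/2 (C(A) = (A³/2)*A = A⁴/2)
-26/(-13 + 102) + C(K(-4)) = -26/(-13 + 102) + (½)*(-4)⁴ = -26/89 + (½)*256 = -26*1/89 + 128 = -26/89 + 128 = 11366/89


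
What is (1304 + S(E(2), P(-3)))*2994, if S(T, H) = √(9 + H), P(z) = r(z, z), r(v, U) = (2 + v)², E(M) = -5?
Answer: 3904176 + 2994*√10 ≈ 3.9136e+6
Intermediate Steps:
P(z) = (2 + z)²
(1304 + S(E(2), P(-3)))*2994 = (1304 + √(9 + (2 - 3)²))*2994 = (1304 + √(9 + (-1)²))*2994 = (1304 + √(9 + 1))*2994 = (1304 + √10)*2994 = 3904176 + 2994*√10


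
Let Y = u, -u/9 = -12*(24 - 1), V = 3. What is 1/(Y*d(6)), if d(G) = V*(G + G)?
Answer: 1/89424 ≈ 1.1183e-5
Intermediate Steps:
u = 2484 (u = -(-108)*(24 - 1) = -(-108)*23 = -9*(-276) = 2484)
d(G) = 6*G (d(G) = 3*(G + G) = 3*(2*G) = 6*G)
Y = 2484
1/(Y*d(6)) = 1/(2484*(6*6)) = 1/(2484*36) = 1/89424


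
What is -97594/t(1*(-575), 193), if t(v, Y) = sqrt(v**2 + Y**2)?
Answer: -48797*sqrt(367874)/183937 ≈ -160.91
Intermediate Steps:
t(v, Y) = sqrt(Y**2 + v**2)
-97594/t(1*(-575), 193) = -97594/sqrt(193**2 + (1*(-575))**2) = -97594/sqrt(37249 + (-575)**2) = -97594/sqrt(37249 + 330625) = -97594*sqrt(367874)/367874 = -48797*sqrt(367874)/183937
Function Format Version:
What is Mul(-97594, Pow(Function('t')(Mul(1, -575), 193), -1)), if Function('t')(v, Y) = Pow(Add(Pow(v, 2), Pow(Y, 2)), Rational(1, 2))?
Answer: Mul(Rational(-48797, 183937), Pow(367874, Rational(1, 2))) ≈ -160.91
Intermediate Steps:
Function('t')(v, Y) = Pow(Add(Pow(Y, 2), Pow(v, 2)), Rational(1, 2))
Mul(-97594, Pow(Function('t')(Mul(1, -575), 193), -1)) = Mul(-97594, Pow(Pow(Add(Pow(193, 2), Pow(Mul(1, -575), 2)), Rational(1, 2)), -1)) = Mul(-97594, Pow(Pow(Add(37249, Pow(-575, 2)), Rational(1, 2)), -1)) = Mul(-97594, Pow(Pow(Add(37249, 330625), Rational(1, 2)), -1)) = Mul(-97594, Pow(Pow(367874, Rational(1, 2)), -1)) = Mul(-97594, Mul(Rational(1, 367874), Pow(367874, Rational(1, 2)))) = Mul(Rational(-48797, 183937), Pow(367874, Rational(1, 2)))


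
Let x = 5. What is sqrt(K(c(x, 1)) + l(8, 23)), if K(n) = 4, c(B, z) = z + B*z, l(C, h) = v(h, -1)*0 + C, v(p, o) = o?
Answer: 2*sqrt(3) ≈ 3.4641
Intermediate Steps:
l(C, h) = C (l(C, h) = -1*0 + C = 0 + C = C)
sqrt(K(c(x, 1)) + l(8, 23)) = sqrt(4 + 8) = sqrt(12) = 2*sqrt(3)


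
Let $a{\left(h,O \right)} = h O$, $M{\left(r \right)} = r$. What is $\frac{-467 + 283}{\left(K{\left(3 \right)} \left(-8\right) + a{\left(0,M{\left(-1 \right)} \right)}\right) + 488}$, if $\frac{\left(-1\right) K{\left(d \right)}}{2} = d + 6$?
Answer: $- \frac{23}{79} \approx -0.29114$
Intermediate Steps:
$a{\left(h,O \right)} = O h$
$K{\left(d \right)} = -12 - 2 d$ ($K{\left(d \right)} = - 2 \left(d + 6\right) = - 2 \left(6 + d\right) = -12 - 2 d$)
$\frac{-467 + 283}{\left(K{\left(3 \right)} \left(-8\right) + a{\left(0,M{\left(-1 \right)} \right)}\right) + 488} = \frac{-467 + 283}{\left(\left(-12 - 6\right) \left(-8\right) - 0\right) + 488} = - \frac{184}{\left(\left(-12 - 6\right) \left(-8\right) + 0\right) + 488} = - \frac{184}{\left(\left(-18\right) \left(-8\right) + 0\right) + 488} = - \frac{184}{\left(144 + 0\right) + 488} = - \frac{184}{144 + 488} = - \frac{184}{632} = \left(-184\right) \frac{1}{632} = - \frac{23}{79}$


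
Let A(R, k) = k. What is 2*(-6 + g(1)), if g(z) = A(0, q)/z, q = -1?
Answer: -14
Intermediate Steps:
g(z) = -1/z
2*(-6 + g(1)) = 2*(-6 - 1/1) = 2*(-6 - 1*1) = 2*(-6 - 1) = 2*(-7) = -14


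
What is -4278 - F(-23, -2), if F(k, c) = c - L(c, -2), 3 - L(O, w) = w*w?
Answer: -4277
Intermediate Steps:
L(O, w) = 3 - w² (L(O, w) = 3 - w*w = 3 - w²)
F(k, c) = 1 + c (F(k, c) = c - (3 - 1*(-2)²) = c - (3 - 1*4) = c - (3 - 4) = c - 1*(-1) = c + 1 = 1 + c)
-4278 - F(-23, -2) = -4278 - (1 - 2) = -4278 - 1*(-1) = -4278 + 1 = -4277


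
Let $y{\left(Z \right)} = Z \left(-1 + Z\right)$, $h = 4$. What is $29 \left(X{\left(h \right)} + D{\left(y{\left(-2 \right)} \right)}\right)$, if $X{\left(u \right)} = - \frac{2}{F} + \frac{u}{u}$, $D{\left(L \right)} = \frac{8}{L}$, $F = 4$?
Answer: $\frac{319}{6} \approx 53.167$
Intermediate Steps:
$X{\left(u \right)} = \frac{1}{2}$ ($X{\left(u \right)} = - \frac{2}{4} + \frac{u}{u} = \left(-2\right) \frac{1}{4} + 1 = - \frac{1}{2} + 1 = \frac{1}{2}$)
$29 \left(X{\left(h \right)} + D{\left(y{\left(-2 \right)} \right)}\right) = 29 \left(\frac{1}{2} + \frac{8}{\left(-2\right) \left(-1 - 2\right)}\right) = 29 \left(\frac{1}{2} + \frac{8}{\left(-2\right) \left(-3\right)}\right) = 29 \left(\frac{1}{2} + \frac{8}{6}\right) = 29 \left(\frac{1}{2} + 8 \cdot \frac{1}{6}\right) = 29 \left(\frac{1}{2} + \frac{4}{3}\right) = 29 \cdot \frac{11}{6} = \frac{319}{6}$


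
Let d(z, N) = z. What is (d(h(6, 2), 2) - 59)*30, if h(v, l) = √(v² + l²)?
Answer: -1770 + 60*√10 ≈ -1580.3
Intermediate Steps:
h(v, l) = √(l² + v²)
(d(h(6, 2), 2) - 59)*30 = (√(2² + 6²) - 59)*30 = (√(4 + 36) - 59)*30 = (√40 - 59)*30 = (2*√10 - 59)*30 = (-59 + 2*√10)*30 = -1770 + 60*√10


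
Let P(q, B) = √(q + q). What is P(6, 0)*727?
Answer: 1454*√3 ≈ 2518.4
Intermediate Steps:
P(q, B) = √2*√q (P(q, B) = √(2*q) = √2*√q)
P(6, 0)*727 = (√2*√6)*727 = (2*√3)*727 = 1454*√3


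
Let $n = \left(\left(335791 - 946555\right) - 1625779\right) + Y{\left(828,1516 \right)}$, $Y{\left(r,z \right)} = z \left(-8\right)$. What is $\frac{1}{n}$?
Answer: $- \frac{1}{2248671} \approx -4.4471 \cdot 10^{-7}$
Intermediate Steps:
$Y{\left(r,z \right)} = - 8 z$
$n = -2248671$ ($n = \left(\left(335791 - 946555\right) - 1625779\right) - 12128 = \left(-610764 - 1625779\right) - 12128 = -2236543 - 12128 = -2248671$)
$\frac{1}{n} = \frac{1}{-2248671} = - \frac{1}{2248671}$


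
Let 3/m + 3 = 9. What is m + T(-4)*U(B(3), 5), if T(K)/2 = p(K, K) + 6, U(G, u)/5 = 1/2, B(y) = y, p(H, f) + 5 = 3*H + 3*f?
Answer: -229/2 ≈ -114.50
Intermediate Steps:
m = ½ (m = 3/(-3 + 9) = 3/6 = 3*(⅙) = ½ ≈ 0.50000)
p(H, f) = -5 + 3*H + 3*f (p(H, f) = -5 + (3*H + 3*f) = -5 + 3*H + 3*f)
U(G, u) = 5/2 (U(G, u) = 5*(1/2) = 5*(1*(½)) = 5*(½) = 5/2)
T(K) = 2 + 12*K (T(K) = 2*((-5 + 3*K + 3*K) + 6) = 2*((-5 + 6*K) + 6) = 2*(1 + 6*K) = 2 + 12*K)
m + T(-4)*U(B(3), 5) = ½ + (2 + 12*(-4))*(5/2) = ½ + (2 - 48)*(5/2) = ½ - 46*5/2 = ½ - 115 = -229/2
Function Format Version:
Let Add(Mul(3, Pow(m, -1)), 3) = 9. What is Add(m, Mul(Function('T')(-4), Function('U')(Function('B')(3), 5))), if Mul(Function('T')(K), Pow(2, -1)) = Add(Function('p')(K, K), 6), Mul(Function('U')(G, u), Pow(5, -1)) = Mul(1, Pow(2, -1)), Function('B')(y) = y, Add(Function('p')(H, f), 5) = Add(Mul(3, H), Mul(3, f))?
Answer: Rational(-229, 2) ≈ -114.50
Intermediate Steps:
m = Rational(1, 2) (m = Mul(3, Pow(Add(-3, 9), -1)) = Mul(3, Pow(6, -1)) = Mul(3, Rational(1, 6)) = Rational(1, 2) ≈ 0.50000)
Function('p')(H, f) = Add(-5, Mul(3, H), Mul(3, f)) (Function('p')(H, f) = Add(-5, Add(Mul(3, H), Mul(3, f))) = Add(-5, Mul(3, H), Mul(3, f)))
Function('U')(G, u) = Rational(5, 2) (Function('U')(G, u) = Mul(5, Mul(1, Pow(2, -1))) = Mul(5, Mul(1, Rational(1, 2))) = Mul(5, Rational(1, 2)) = Rational(5, 2))
Function('T')(K) = Add(2, Mul(12, K)) (Function('T')(K) = Mul(2, Add(Add(-5, Mul(3, K), Mul(3, K)), 6)) = Mul(2, Add(Add(-5, Mul(6, K)), 6)) = Mul(2, Add(1, Mul(6, K))) = Add(2, Mul(12, K)))
Add(m, Mul(Function('T')(-4), Function('U')(Function('B')(3), 5))) = Add(Rational(1, 2), Mul(Add(2, Mul(12, -4)), Rational(5, 2))) = Add(Rational(1, 2), Mul(Add(2, -48), Rational(5, 2))) = Add(Rational(1, 2), Mul(-46, Rational(5, 2))) = Add(Rational(1, 2), -115) = Rational(-229, 2)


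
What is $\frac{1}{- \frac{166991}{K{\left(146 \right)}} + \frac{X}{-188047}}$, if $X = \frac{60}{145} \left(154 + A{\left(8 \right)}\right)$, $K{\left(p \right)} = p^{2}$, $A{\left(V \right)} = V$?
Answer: $- \frac{116243885708}{910703979037} \approx -0.12764$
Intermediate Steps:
$X = \frac{1944}{29}$ ($X = \frac{60}{145} \left(154 + 8\right) = 60 \cdot \frac{1}{145} \cdot 162 = \frac{12}{29} \cdot 162 = \frac{1944}{29} \approx 67.034$)
$\frac{1}{- \frac{166991}{K{\left(146 \right)}} + \frac{X}{-188047}} = \frac{1}{- \frac{166991}{146^{2}} + \frac{1944}{29 \left(-188047\right)}} = \frac{1}{- \frac{166991}{21316} + \frac{1944}{29} \left(- \frac{1}{188047}\right)} = \frac{1}{\left(-166991\right) \frac{1}{21316} - \frac{1944}{5453363}} = \frac{1}{- \frac{166991}{21316} - \frac{1944}{5453363}} = \frac{1}{- \frac{910703979037}{116243885708}} = - \frac{116243885708}{910703979037}$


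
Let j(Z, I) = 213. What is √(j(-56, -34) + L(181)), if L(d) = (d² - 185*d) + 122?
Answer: I*√389 ≈ 19.723*I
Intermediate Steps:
L(d) = 122 + d² - 185*d
√(j(-56, -34) + L(181)) = √(213 + (122 + 181² - 185*181)) = √(213 + (122 + 32761 - 33485)) = √(213 - 602) = √(-389) = I*√389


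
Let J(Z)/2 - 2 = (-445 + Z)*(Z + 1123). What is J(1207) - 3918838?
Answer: -367914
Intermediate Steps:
J(Z) = 4 + 2*(-445 + Z)*(1123 + Z) (J(Z) = 4 + 2*((-445 + Z)*(Z + 1123)) = 4 + 2*((-445 + Z)*(1123 + Z)) = 4 + 2*(-445 + Z)*(1123 + Z))
J(1207) - 3918838 = (-999466 + 2*1207² + 1356*1207) - 3918838 = (-999466 + 2*1456849 + 1636692) - 3918838 = (-999466 + 2913698 + 1636692) - 3918838 = 3550924 - 3918838 = -367914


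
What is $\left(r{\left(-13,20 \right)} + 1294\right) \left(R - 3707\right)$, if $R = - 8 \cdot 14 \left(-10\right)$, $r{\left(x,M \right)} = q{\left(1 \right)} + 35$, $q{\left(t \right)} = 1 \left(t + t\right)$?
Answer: $-3443297$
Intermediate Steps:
$q{\left(t \right)} = 2 t$ ($q{\left(t \right)} = 1 \cdot 2 t = 2 t$)
$r{\left(x,M \right)} = 37$ ($r{\left(x,M \right)} = 2 \cdot 1 + 35 = 2 + 35 = 37$)
$R = 1120$ ($R = \left(-8\right) \left(-140\right) = 1120$)
$\left(r{\left(-13,20 \right)} + 1294\right) \left(R - 3707\right) = \left(37 + 1294\right) \left(1120 - 3707\right) = 1331 \left(-2587\right) = -3443297$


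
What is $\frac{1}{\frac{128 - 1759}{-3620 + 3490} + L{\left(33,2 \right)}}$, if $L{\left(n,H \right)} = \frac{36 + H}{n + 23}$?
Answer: $\frac{1820}{24069} \approx 0.075616$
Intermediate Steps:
$L{\left(n,H \right)} = \frac{36 + H}{23 + n}$
$\frac{1}{\frac{128 - 1759}{-3620 + 3490} + L{\left(33,2 \right)}} = \frac{1}{\frac{128 - 1759}{-3620 + 3490} + \frac{36 + 2}{23 + 33}} = \frac{1}{\frac{128 + \left(-2455 + 696\right)}{-130} + \frac{1}{56} \cdot 38} = \frac{1}{\left(128 - 1759\right) \left(- \frac{1}{130}\right) + \frac{1}{56} \cdot 38} = \frac{1}{\left(-1631\right) \left(- \frac{1}{130}\right) + \frac{19}{28}} = \frac{1}{\frac{1631}{130} + \frac{19}{28}} = \frac{1}{\frac{24069}{1820}} = \frac{1820}{24069}$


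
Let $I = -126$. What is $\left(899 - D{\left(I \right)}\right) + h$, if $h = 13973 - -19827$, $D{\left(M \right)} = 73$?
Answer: $34626$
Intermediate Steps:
$h = 33800$ ($h = 13973 + 19827 = 33800$)
$\left(899 - D{\left(I \right)}\right) + h = \left(899 - 73\right) + 33800 = 826 + 33800 = 34626$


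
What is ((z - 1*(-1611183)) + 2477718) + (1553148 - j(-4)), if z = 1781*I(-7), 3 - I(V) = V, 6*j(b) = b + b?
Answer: 16979581/3 ≈ 5.6599e+6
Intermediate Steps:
j(b) = b/3 (j(b) = (b + b)/6 = (2*b)/6 = b/3)
I(V) = 3 - V
z = 17810 (z = 1781*(3 - 1*(-7)) = 1781*(3 + 7) = 1781*10 = 17810)
((z - 1*(-1611183)) + 2477718) + (1553148 - j(-4)) = ((17810 - 1*(-1611183)) + 2477718) + (1553148 - (-4)/3) = ((17810 + 1611183) + 2477718) + (1553148 - 1*(-4/3)) = (1628993 + 2477718) + (1553148 + 4/3) = 4106711 + 4659448/3 = 16979581/3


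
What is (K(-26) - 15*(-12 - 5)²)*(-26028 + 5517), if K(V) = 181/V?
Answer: 2315507301/26 ≈ 8.9058e+7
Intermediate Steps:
(K(-26) - 15*(-12 - 5)²)*(-26028 + 5517) = (181/(-26) - 15*(-12 - 5)²)*(-26028 + 5517) = (181*(-1/26) - 15*(-17)²)*(-20511) = (-181/26 - 15*289)*(-20511) = (-181/26 - 4335)*(-20511) = -112891/26*(-20511) = 2315507301/26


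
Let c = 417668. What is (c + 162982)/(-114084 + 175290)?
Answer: 96775/10201 ≈ 9.4868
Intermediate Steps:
(c + 162982)/(-114084 + 175290) = (417668 + 162982)/(-114084 + 175290) = 580650/61206 = 580650*(1/61206) = 96775/10201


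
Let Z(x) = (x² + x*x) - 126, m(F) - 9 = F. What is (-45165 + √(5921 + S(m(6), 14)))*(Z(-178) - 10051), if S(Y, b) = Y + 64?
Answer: -2402371515 + 1063820*√15 ≈ -2.3983e+9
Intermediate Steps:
m(F) = 9 + F
S(Y, b) = 64 + Y
Z(x) = -126 + 2*x² (Z(x) = (x² + x²) - 126 = 2*x² - 126 = -126 + 2*x²)
(-45165 + √(5921 + S(m(6), 14)))*(Z(-178) - 10051) = (-45165 + √(5921 + (64 + (9 + 6))))*((-126 + 2*(-178)²) - 10051) = (-45165 + √(5921 + (64 + 15)))*((-126 + 2*31684) - 10051) = (-45165 + √(5921 + 79))*((-126 + 63368) - 10051) = (-45165 + √6000)*(63242 - 10051) = (-45165 + 20*√15)*53191 = -2402371515 + 1063820*√15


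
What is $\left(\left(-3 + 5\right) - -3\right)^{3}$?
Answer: $125$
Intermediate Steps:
$\left(\left(-3 + 5\right) - -3\right)^{3} = \left(2 + 3\right)^{3} = 5^{3} = 125$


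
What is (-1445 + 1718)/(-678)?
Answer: -91/226 ≈ -0.40265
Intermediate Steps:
(-1445 + 1718)/(-678) = 273*(-1/678) = -91/226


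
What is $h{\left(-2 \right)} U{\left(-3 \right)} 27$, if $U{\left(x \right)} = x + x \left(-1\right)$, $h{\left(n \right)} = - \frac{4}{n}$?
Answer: $0$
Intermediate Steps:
$U{\left(x \right)} = 0$ ($U{\left(x \right)} = x - x = 0$)
$h{\left(-2 \right)} U{\left(-3 \right)} 27 = - \frac{4}{-2} \cdot 0 \cdot 27 = \left(-4\right) \left(- \frac{1}{2}\right) 0 \cdot 27 = 2 \cdot 0 \cdot 27 = 0 \cdot 27 = 0$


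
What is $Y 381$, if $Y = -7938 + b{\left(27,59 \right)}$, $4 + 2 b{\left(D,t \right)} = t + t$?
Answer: $-3002661$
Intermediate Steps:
$b{\left(D,t \right)} = -2 + t$ ($b{\left(D,t \right)} = -2 + \frac{t + t}{2} = -2 + \frac{2 t}{2} = -2 + t$)
$Y = -7881$ ($Y = -7938 + \left(-2 + 59\right) = -7938 + 57 = -7881$)
$Y 381 = \left(-7881\right) 381 = -3002661$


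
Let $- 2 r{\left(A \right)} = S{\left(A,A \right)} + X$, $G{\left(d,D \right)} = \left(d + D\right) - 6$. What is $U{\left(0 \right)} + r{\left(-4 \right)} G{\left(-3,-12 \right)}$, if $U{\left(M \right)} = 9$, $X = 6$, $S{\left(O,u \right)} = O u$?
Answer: $240$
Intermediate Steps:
$G{\left(d,D \right)} = -6 + D + d$ ($G{\left(d,D \right)} = \left(D + d\right) - 6 = -6 + D + d$)
$r{\left(A \right)} = -3 - \frac{A^{2}}{2}$ ($r{\left(A \right)} = - \frac{A A + 6}{2} = - \frac{A^{2} + 6}{2} = - \frac{6 + A^{2}}{2} = -3 - \frac{A^{2}}{2}$)
$U{\left(0 \right)} + r{\left(-4 \right)} G{\left(-3,-12 \right)} = 9 + \left(-3 - \frac{\left(-4\right)^{2}}{2}\right) \left(-6 - 12 - 3\right) = 9 + \left(-3 - 8\right) \left(-21\right) = 9 - -231 = 9 + 231 = 240$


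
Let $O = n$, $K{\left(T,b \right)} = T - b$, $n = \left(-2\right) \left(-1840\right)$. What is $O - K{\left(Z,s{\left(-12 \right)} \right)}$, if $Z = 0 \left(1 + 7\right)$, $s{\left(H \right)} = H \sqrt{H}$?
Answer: $3680 - 24 i \sqrt{3} \approx 3680.0 - 41.569 i$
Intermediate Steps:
$n = 3680$
$s{\left(H \right)} = H^{\frac{3}{2}}$
$Z = 0$ ($Z = 0 \cdot 8 = 0$)
$O = 3680$
$O - K{\left(Z,s{\left(-12 \right)} \right)} = 3680 - \left(0 - \left(-12\right)^{\frac{3}{2}}\right) = 3680 - \left(0 - - 24 i \sqrt{3}\right) = 3680 - \left(0 + 24 i \sqrt{3}\right) = 3680 - 24 i \sqrt{3}$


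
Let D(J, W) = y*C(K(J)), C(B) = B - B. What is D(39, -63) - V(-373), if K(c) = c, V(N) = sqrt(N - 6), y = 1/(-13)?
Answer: -I*sqrt(379) ≈ -19.468*I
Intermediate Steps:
y = -1/13 ≈ -0.076923
V(N) = sqrt(-6 + N)
C(B) = 0
D(J, W) = 0 (D(J, W) = -1/13*0 = 0)
D(39, -63) - V(-373) = 0 - sqrt(-6 - 373) = 0 - sqrt(-379) = 0 - I*sqrt(379) = -I*sqrt(379)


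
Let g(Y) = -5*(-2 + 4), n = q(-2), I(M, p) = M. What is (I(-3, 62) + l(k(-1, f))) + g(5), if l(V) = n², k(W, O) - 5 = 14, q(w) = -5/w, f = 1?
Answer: -27/4 ≈ -6.7500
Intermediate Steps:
n = 5/2 (n = -5/(-2) = -5*(-½) = 5/2 ≈ 2.5000)
k(W, O) = 19 (k(W, O) = 5 + 14 = 19)
g(Y) = -10 (g(Y) = -5*2 = -10)
l(V) = 25/4 (l(V) = (5/2)² = 25/4)
(I(-3, 62) + l(k(-1, f))) + g(5) = (-3 + 25/4) - 10 = 13/4 - 10 = -27/4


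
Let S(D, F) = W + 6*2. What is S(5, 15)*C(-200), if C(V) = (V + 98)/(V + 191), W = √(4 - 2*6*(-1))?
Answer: 544/3 ≈ 181.33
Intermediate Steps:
W = 4 (W = √(4 - 12*(-1)) = √(4 + 12) = √16 = 4)
S(D, F) = 16 (S(D, F) = 4 + 6*2 = 4 + 12 = 16)
C(V) = (98 + V)/(191 + V)
S(5, 15)*C(-200) = 16*((98 - 200)/(191 - 200)) = 16*(-102/(-9)) = 16*(-⅑*(-102)) = 16*(34/3) = 544/3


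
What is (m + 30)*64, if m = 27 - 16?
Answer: 2624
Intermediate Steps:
m = 11
(m + 30)*64 = (11 + 30)*64 = 41*64 = 2624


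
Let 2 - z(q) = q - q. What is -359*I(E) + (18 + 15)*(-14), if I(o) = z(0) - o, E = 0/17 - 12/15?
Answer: -7336/5 ≈ -1467.2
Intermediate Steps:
E = -⅘ (E = 0*(1/17) - 12*1/15 = 0 - ⅘ = -⅘ ≈ -0.80000)
z(q) = 2 (z(q) = 2 - (q - q) = 2 - 1*0 = 2 + 0 = 2)
I(o) = 2 - o
-359*I(E) + (18 + 15)*(-14) = -359*(2 - 1*(-⅘)) + (18 + 15)*(-14) = -359*(2 + ⅘) + 33*(-14) = -359*14/5 - 462 = -5026/5 - 462 = -7336/5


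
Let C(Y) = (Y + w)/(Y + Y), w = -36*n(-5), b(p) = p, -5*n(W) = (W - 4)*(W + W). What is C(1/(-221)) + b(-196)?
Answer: -143599/2 ≈ -71800.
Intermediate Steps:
n(W) = -2*W*(-4 + W)/5 (n(W) = -(W - 4)*(W + W)/5 = -(-4 + W)*2*W/5 = -2*W*(-4 + W)/5)
w = 648 (w = -72*(-5)*(4 - 1*(-5))/5 = -72*(-5)*(4 + 5)/5 = -72*(-5)*9/5 = -36*(-18) = 648)
C(Y) = (648 + Y)/(2*Y) (C(Y) = (Y + 648)/(Y + Y) = (648 + Y)/((2*Y)) = (648 + Y)*(1/(2*Y)) = (648 + Y)/(2*Y))
C(1/(-221)) + b(-196) = (648 + 1/(-221))/(2*(1/(-221))) - 196 = (648 - 1/221)/(2*(-1/221)) - 196 = (½)*(-221)*(143207/221) - 196 = -143207/2 - 196 = -143599/2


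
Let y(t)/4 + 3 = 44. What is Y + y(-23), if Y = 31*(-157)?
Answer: -4703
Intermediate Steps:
Y = -4867
y(t) = 164 (y(t) = -12 + 4*44 = -12 + 176 = 164)
Y + y(-23) = -4867 + 164 = -4703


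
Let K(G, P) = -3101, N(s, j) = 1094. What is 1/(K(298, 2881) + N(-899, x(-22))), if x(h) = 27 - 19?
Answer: -1/2007 ≈ -0.00049826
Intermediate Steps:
x(h) = 8
1/(K(298, 2881) + N(-899, x(-22))) = 1/(-3101 + 1094) = 1/(-2007) = -1/2007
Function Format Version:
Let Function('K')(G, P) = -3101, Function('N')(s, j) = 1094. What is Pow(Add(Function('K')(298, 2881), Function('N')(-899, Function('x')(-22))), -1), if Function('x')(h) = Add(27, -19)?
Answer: Rational(-1, 2007) ≈ -0.00049826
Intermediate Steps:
Function('x')(h) = 8
Pow(Add(Function('K')(298, 2881), Function('N')(-899, Function('x')(-22))), -1) = Pow(Add(-3101, 1094), -1) = Pow(-2007, -1) = Rational(-1, 2007)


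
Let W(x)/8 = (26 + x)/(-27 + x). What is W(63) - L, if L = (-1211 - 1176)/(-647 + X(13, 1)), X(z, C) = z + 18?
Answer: 1145/72 ≈ 15.903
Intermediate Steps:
X(z, C) = 18 + z
W(x) = 8*(26 + x)/(-27 + x) (W(x) = 8*((26 + x)/(-27 + x)) = 8*(26 + x)/(-27 + x))
L = 31/8 (L = (-1211 - 1176)/(-647 + (18 + 13)) = -2387/(-647 + 31) = -2387/(-616) = -2387*(-1/616) = 31/8 ≈ 3.8750)
W(63) - L = 8*(26 + 63)/(-27 + 63) - 1*31/8 = 8*89/36 - 31/8 = 8*(1/36)*89 - 31/8 = 178/9 - 31/8 = 1145/72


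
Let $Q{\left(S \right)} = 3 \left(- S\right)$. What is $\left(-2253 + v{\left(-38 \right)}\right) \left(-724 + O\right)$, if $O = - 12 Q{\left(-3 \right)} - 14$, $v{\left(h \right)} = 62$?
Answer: $1853586$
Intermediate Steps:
$Q{\left(S \right)} = - 3 S$
$O = -122$ ($O = - 12 \left(\left(-3\right) \left(-3\right)\right) - 14 = \left(-12\right) 9 - 14 = -108 - 14 = -122$)
$\left(-2253 + v{\left(-38 \right)}\right) \left(-724 + O\right) = \left(-2253 + 62\right) \left(-724 - 122\right) = \left(-2191\right) \left(-846\right) = 1853586$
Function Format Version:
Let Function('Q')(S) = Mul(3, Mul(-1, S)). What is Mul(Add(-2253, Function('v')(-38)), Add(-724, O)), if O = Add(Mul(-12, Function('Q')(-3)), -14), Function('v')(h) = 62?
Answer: 1853586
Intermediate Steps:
Function('Q')(S) = Mul(-3, S)
O = -122 (O = Add(Mul(-12, Mul(-3, -3)), -14) = Add(Mul(-12, 9), -14) = Add(-108, -14) = -122)
Mul(Add(-2253, Function('v')(-38)), Add(-724, O)) = Mul(Add(-2253, 62), Add(-724, -122)) = Mul(-2191, -846) = 1853586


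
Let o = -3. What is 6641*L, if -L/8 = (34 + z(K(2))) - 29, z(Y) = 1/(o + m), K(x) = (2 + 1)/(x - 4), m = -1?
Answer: -252358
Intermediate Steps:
K(x) = 3/(-4 + x)
z(Y) = -¼ (z(Y) = 1/(-3 - 1) = 1/(-4) = -¼)
L = -38 (L = -8*((34 - ¼) - 29) = -8*(135/4 - 29) = -8*19/4 = -38)
6641*L = 6641*(-38) = -252358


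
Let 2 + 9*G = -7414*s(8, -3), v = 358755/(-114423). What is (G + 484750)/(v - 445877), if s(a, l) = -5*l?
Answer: -81078955429/76528414089 ≈ -1.0595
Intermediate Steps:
v = -119585/38141 (v = 358755*(-1/114423) = -119585/38141 ≈ -3.1353)
G = -111212/9 (G = -2/9 + (-(-37070)*(-3))/9 = -2/9 + (-7414*15)/9 = -2/9 + (⅑)*(-111210) = -2/9 - 37070/3 = -111212/9 ≈ -12357.)
(G + 484750)/(v - 445877) = (-111212/9 + 484750)/(-119585/38141 - 445877) = 4251538/(9*(-17006314242/38141)) = (4251538/9)*(-38141/17006314242) = -81078955429/76528414089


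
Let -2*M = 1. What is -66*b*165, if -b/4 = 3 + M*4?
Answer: 43560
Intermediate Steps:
M = -½ (M = -½*1 = -½ ≈ -0.50000)
b = -4 (b = -4*(3 - ½*4) = -4*(3 - 2) = -4*1 = -4)
-66*b*165 = -66*(-4)*165 = 264*165 = 43560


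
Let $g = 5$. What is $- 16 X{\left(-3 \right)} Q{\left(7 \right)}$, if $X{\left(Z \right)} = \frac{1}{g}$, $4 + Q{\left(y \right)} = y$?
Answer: $- \frac{48}{5} \approx -9.6$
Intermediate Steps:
$Q{\left(y \right)} = -4 + y$
$X{\left(Z \right)} = \frac{1}{5}$
$- 16 X{\left(-3 \right)} Q{\left(7 \right)} = \left(-16\right) \frac{1}{5} \left(-4 + 7\right) = \left(- \frac{16}{5}\right) 3 = - \frac{48}{5}$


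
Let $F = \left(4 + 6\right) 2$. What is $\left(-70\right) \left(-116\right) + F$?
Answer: $8140$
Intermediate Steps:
$F = 20$ ($F = 10 \cdot 2 = 20$)
$\left(-70\right) \left(-116\right) + F = \left(-70\right) \left(-116\right) + 20 = 8120 + 20 = 8140$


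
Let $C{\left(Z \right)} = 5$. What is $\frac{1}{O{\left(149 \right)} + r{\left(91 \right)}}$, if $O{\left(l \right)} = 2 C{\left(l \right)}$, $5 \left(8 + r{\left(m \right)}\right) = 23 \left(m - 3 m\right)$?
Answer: $- \frac{5}{4176} \approx -0.0011973$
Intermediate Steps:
$r{\left(m \right)} = -8 - \frac{46 m}{5}$ ($r{\left(m \right)} = -8 + \frac{23 \left(m - 3 m\right)}{5} = -8 + \frac{23 \left(- 2 m\right)}{5} = -8 + \frac{\left(-46\right) m}{5} = -8 - \frac{46 m}{5}$)
$O{\left(l \right)} = 10$ ($O{\left(l \right)} = 2 \cdot 5 = 10$)
$\frac{1}{O{\left(149 \right)} + r{\left(91 \right)}} = \frac{1}{10 - \frac{4226}{5}} = \frac{1}{- \frac{4176}{5}} = - \frac{5}{4176}$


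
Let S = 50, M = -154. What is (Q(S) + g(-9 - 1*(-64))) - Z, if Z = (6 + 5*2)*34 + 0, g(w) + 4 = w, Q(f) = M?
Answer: -647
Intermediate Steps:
Q(f) = -154
g(w) = -4 + w
Z = 544 (Z = (6 + 10)*34 + 0 = 16*34 + 0 = 544 + 0 = 544)
(Q(S) + g(-9 - 1*(-64))) - Z = (-154 + (-4 + (-9 - 1*(-64)))) - 1*544 = (-154 + (-4 + (-9 + 64))) - 544 = (-154 + (-4 + 55)) - 544 = (-154 + 51) - 544 = -103 - 544 = -647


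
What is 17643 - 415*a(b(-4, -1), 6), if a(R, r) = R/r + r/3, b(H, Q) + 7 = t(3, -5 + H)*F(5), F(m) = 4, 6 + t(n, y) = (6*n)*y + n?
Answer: 377683/6 ≈ 62947.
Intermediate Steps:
t(n, y) = -6 + n + 6*n*y (t(n, y) = -6 + ((6*n)*y + n) = -6 + (6*n*y + n) = -6 + (n + 6*n*y) = -6 + n + 6*n*y)
b(H, Q) = -379 + 72*H (b(H, Q) = -7 + (-6 + 3 + 6*3*(-5 + H))*4 = -7 + (-6 + 3 + (-90 + 18*H))*4 = -7 + (-93 + 18*H)*4 = -7 + (-372 + 72*H) = -379 + 72*H)
a(R, r) = r/3 + R/r (a(R, r) = R/r + r*(⅓) = R/r + r/3 = r/3 + R/r)
17643 - 415*a(b(-4, -1), 6) = 17643 - 415*((⅓)*6 + (-379 + 72*(-4))/6) = 17643 - 415*(2 + (-379 - 288)*(⅙)) = 17643 - 415*(2 - 667*⅙) = 17643 - 415*(2 - 667/6) = 17643 - 415*(-655/6) = 17643 + 271825/6 = 377683/6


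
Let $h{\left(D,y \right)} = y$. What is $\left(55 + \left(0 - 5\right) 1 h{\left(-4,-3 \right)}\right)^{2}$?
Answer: $4900$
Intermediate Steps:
$\left(55 + \left(0 - 5\right) 1 h{\left(-4,-3 \right)}\right)^{2} = \left(55 + \left(0 - 5\right) 1 \left(-3\right)\right)^{2} = \left(55 + \left(-5\right) 1 \left(-3\right)\right)^{2} = \left(55 - -15\right)^{2} = \left(55 + 15\right)^{2} = 70^{2} = 4900$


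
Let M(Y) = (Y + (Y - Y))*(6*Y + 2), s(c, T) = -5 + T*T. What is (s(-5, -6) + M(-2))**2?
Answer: 2601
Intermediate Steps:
s(c, T) = -5 + T**2
M(Y) = Y*(2 + 6*Y) (M(Y) = (Y + 0)*(2 + 6*Y) = Y*(2 + 6*Y))
(s(-5, -6) + M(-2))**2 = ((-5 + (-6)**2) + 2*(-2)*(1 + 3*(-2)))**2 = ((-5 + 36) + 2*(-2)*(1 - 6))**2 = (31 + 2*(-2)*(-5))**2 = (31 + 20)**2 = 51**2 = 2601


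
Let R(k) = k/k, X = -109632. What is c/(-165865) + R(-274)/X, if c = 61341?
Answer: -960728911/2597730240 ≈ -0.36983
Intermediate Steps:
R(k) = 1
c/(-165865) + R(-274)/X = 61341/(-165865) + 1/(-109632) = 61341*(-1/165865) + 1*(-1/109632) = -8763/23695 - 1/109632 = -960728911/2597730240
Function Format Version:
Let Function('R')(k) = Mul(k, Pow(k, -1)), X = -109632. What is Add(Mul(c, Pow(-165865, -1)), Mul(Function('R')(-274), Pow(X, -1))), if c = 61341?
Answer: Rational(-960728911, 2597730240) ≈ -0.36983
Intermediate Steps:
Function('R')(k) = 1
Add(Mul(c, Pow(-165865, -1)), Mul(Function('R')(-274), Pow(X, -1))) = Add(Mul(61341, Pow(-165865, -1)), Mul(1, Pow(-109632, -1))) = Add(Mul(61341, Rational(-1, 165865)), Mul(1, Rational(-1, 109632))) = Add(Rational(-8763, 23695), Rational(-1, 109632)) = Rational(-960728911, 2597730240)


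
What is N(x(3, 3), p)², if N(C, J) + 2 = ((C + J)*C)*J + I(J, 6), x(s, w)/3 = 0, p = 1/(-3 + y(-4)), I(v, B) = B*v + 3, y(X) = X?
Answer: 1/49 ≈ 0.020408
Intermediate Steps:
I(v, B) = 3 + B*v
p = -⅐ (p = 1/(-3 - 4) = 1/(-7) = -⅐ ≈ -0.14286)
x(s, w) = 0 (x(s, w) = 3*0 = 0)
N(C, J) = 1 + 6*J + C*J*(C + J) (N(C, J) = -2 + (((C + J)*C)*J + (3 + 6*J)) = -2 + ((C*(C + J))*J + (3 + 6*J)) = -2 + (C*J*(C + J) + (3 + 6*J)) = -2 + (3 + 6*J + C*J*(C + J)) = 1 + 6*J + C*J*(C + J))
N(x(3, 3), p)² = (1 + 6*(-⅐) + 0*(-⅐)² - ⅐*0²)² = (1 - 6/7 + 0*(1/49) - ⅐*0)² = (1 - 6/7 + 0 + 0)² = (⅐)² = 1/49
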